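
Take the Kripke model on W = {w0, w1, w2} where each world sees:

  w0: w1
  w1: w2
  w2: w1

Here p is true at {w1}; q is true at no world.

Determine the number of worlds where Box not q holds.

3

w0: successors {w1}; not q there: w1:T. ✓
w1: successors {w2}; not q there: w2:T. ✓
w2: successors {w1}; not q there: w1:T. ✓
Satisfying worlds: {w0, w1, w2}.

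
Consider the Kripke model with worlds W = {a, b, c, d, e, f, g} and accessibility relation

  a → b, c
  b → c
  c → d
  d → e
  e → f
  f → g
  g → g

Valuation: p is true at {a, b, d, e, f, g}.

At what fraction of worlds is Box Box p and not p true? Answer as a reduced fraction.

a: Box Box p is F, not p is F. ✗
b: Box Box p is T, not p is F. ✗
c: Box Box p is T, not p is T. ✓
d: Box Box p is T, not p is F. ✗
e: Box Box p is T, not p is F. ✗
f: Box Box p is T, not p is F. ✗
g: Box Box p is T, not p is F. ✗
That's 1 of 7 worlds, so 1/7.

1/7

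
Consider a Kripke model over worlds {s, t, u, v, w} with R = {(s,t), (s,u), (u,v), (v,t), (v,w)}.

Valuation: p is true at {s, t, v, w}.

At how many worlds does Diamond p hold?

3

s: successors {t, u}; p there: t:T, u:F. ✓
t: no successors, so Diamond p fails. ✗
u: successors {v}; p there: v:T. ✓
v: successors {t, w}; p there: t:T, w:T. ✓
w: no successors, so Diamond p fails. ✗
Satisfying worlds: {s, u, v}.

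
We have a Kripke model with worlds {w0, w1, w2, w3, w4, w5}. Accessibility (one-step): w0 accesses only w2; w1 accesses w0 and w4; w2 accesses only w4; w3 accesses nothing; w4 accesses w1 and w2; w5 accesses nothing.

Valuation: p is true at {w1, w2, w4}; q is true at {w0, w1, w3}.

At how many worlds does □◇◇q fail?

1

w0: successors {w2}; ◇◇q there: w2:T. ✓
w1: successors {w0, w4}; ◇◇q there: w0:F, w4:T. ✗
w2: successors {w4}; ◇◇q there: w4:T. ✓
w3: no successors, so □◇◇q holds vacuously. ✓
w4: successors {w1, w2}; ◇◇q there: w1:T, w2:T. ✓
w5: no successors, so □◇◇q holds vacuously. ✓
Satisfying worlds: {w0, w2, w3, w4, w5}.
So □◇◇q fails at the other 1 world.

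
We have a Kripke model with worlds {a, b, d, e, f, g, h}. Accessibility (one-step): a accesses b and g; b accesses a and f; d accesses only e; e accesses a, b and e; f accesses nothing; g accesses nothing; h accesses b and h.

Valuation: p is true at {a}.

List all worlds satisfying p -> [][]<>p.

a: p is T, [][]<>p is F. ✗
b: p is F, [][]<>p is F. ✓
d: p is F, [][]<>p is F. ✓
e: p is F, [][]<>p is F. ✓
f: p is F, [][]<>p is T. ✓
g: p is F, [][]<>p is T. ✓
h: p is F, [][]<>p is F. ✓

{b, d, e, f, g, h}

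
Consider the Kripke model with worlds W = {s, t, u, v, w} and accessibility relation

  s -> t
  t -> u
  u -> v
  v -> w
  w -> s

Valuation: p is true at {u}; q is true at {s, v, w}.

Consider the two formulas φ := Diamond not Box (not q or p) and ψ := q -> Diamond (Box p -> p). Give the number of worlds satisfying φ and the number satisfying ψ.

For Diamond not Box (not q or p):
s: successors {t}; not Box (not q or p) there: t:F. ✗
t: successors {u}; not Box (not q or p) there: u:T. ✓
u: successors {v}; not Box (not q or p) there: v:T. ✓
v: successors {w}; not Box (not q or p) there: w:T. ✓
w: successors {s}; not Box (not q or p) there: s:F. ✗
— 3 worlds.
For q -> Diamond (Box p -> p):
s: q is T, Diamond (Box p -> p) is F. ✗
t: q is F, Diamond (Box p -> p) is T. ✓
u: q is F, Diamond (Box p -> p) is T. ✓
v: q is T, Diamond (Box p -> p) is T. ✓
w: q is T, Diamond (Box p -> p) is T. ✓
— 4 worlds.

3 and 4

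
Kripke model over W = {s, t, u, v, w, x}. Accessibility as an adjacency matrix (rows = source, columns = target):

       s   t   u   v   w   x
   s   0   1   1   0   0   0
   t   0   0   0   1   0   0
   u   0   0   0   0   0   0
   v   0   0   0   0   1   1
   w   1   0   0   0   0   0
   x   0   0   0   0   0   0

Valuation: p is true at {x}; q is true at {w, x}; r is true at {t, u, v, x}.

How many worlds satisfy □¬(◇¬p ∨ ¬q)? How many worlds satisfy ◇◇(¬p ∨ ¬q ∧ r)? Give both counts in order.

2 and 4

For □¬(◇¬p ∨ ¬q):
s: successors {t, u}; ¬(◇¬p ∨ ¬q) there: t:F, u:F. ✗
t: successors {v}; ¬(◇¬p ∨ ¬q) there: v:F. ✗
u: no successors, so □¬(◇¬p ∨ ¬q) holds vacuously. ✓
v: successors {w, x}; ¬(◇¬p ∨ ¬q) there: w:F, x:T. ✗
w: successors {s}; ¬(◇¬p ∨ ¬q) there: s:F. ✗
x: no successors, so □¬(◇¬p ∨ ¬q) holds vacuously. ✓
— 2 worlds.
For ◇◇(¬p ∨ ¬q ∧ r):
s: successors {t, u}; ◇(¬p ∨ ¬q ∧ r) there: t:T, u:F. ✓
t: successors {v}; ◇(¬p ∨ ¬q ∧ r) there: v:T. ✓
u: no successors, so ◇◇(¬p ∨ ¬q ∧ r) fails. ✗
v: successors {w, x}; ◇(¬p ∨ ¬q ∧ r) there: w:T, x:F. ✓
w: successors {s}; ◇(¬p ∨ ¬q ∧ r) there: s:T. ✓
x: no successors, so ◇◇(¬p ∨ ¬q ∧ r) fails. ✗
— 4 worlds.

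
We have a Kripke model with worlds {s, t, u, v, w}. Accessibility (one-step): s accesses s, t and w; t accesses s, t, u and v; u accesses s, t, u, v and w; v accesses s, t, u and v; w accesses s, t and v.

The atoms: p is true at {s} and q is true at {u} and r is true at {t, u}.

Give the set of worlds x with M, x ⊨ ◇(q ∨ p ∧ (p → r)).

{t, u, v}

s: successors {s, t, w}; q ∨ p ∧ (p → r) there: s:F, t:F, w:F. ✗
t: successors {s, t, u, v}; q ∨ p ∧ (p → r) there: s:F, t:F, u:T, v:F. ✓
u: successors {s, t, u, v, w}; q ∨ p ∧ (p → r) there: s:F, t:F, u:T, v:F, w:F. ✓
v: successors {s, t, u, v}; q ∨ p ∧ (p → r) there: s:F, t:F, u:T, v:F. ✓
w: successors {s, t, v}; q ∨ p ∧ (p → r) there: s:F, t:F, v:F. ✗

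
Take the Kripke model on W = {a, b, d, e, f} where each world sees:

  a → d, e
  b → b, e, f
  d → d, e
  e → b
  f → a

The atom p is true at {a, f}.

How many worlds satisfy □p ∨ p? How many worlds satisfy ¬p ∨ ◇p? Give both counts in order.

2 and 4

For □p ∨ p:
a: □p is F, p is T. ✓
b: □p is F, p is F. ✗
d: □p is F, p is F. ✗
e: □p is F, p is F. ✗
f: □p is T, p is T. ✓
— 2 worlds.
For ¬p ∨ ◇p:
a: ¬p is F, ◇p is F. ✗
b: ¬p is T, ◇p is T. ✓
d: ¬p is T, ◇p is F. ✓
e: ¬p is T, ◇p is F. ✓
f: ¬p is F, ◇p is T. ✓
— 4 worlds.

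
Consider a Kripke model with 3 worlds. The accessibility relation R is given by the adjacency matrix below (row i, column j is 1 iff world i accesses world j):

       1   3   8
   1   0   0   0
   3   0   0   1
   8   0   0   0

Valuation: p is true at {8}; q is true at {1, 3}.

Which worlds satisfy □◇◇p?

1: no successors, so □◇◇p holds vacuously. ✓
3: successors {8}; ◇◇p there: 8:F. ✗
8: no successors, so □◇◇p holds vacuously. ✓

{1, 8}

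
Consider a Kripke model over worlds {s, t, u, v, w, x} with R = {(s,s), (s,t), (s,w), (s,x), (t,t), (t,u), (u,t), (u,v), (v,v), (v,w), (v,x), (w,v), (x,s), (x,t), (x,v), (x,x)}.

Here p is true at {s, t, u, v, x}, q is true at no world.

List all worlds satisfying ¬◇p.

s: ◇p is T. ✗
t: ◇p is T. ✗
u: ◇p is T. ✗
v: ◇p is T. ✗
w: ◇p is T. ✗
x: ◇p is T. ✗

∅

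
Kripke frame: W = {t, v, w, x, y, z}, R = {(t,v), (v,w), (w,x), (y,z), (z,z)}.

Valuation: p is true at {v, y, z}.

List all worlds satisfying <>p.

{t, y, z}

t: successors {v}; p there: v:T. ✓
v: successors {w}; p there: w:F. ✗
w: successors {x}; p there: x:F. ✗
x: no successors, so <>p fails. ✗
y: successors {z}; p there: z:T. ✓
z: successors {z}; p there: z:T. ✓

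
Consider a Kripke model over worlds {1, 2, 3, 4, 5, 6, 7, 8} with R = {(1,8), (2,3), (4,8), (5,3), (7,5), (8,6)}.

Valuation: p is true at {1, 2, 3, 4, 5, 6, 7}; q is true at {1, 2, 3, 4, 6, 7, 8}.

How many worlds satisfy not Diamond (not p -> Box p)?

1: Diamond (not p -> Box p) is T. ✗
2: Diamond (not p -> Box p) is T. ✗
3: Diamond (not p -> Box p) is F. ✓
4: Diamond (not p -> Box p) is T. ✗
5: Diamond (not p -> Box p) is T. ✗
6: Diamond (not p -> Box p) is F. ✓
7: Diamond (not p -> Box p) is T. ✗
8: Diamond (not p -> Box p) is T. ✗
Satisfying worlds: {3, 6}.

2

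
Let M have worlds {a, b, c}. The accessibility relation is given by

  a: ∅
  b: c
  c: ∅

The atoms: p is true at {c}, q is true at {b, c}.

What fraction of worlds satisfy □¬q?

a: no successors, so □¬q holds vacuously. ✓
b: successors {c}; ¬q there: c:F. ✗
c: no successors, so □¬q holds vacuously. ✓
That's 2 of 3 worlds, so 2/3.

2/3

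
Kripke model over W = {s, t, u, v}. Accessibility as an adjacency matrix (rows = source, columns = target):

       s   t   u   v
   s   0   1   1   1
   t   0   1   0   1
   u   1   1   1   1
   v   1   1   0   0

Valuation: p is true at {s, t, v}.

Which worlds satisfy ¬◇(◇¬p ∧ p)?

s: ◇(◇¬p ∧ p) is F. ✓
t: ◇(◇¬p ∧ p) is F. ✓
u: ◇(◇¬p ∧ p) is T. ✗
v: ◇(◇¬p ∧ p) is T. ✗

{s, t}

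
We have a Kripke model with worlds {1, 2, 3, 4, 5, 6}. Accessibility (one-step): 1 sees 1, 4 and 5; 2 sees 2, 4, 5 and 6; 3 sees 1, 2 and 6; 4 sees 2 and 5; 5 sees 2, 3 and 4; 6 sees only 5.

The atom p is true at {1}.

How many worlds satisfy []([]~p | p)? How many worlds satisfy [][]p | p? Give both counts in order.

For []([]~p | p):
1: successors {1, 4, 5}; []~p | p there: 1:T, 4:T, 5:T. ✓
2: successors {2, 4, 5, 6}; []~p | p there: 2:T, 4:T, 5:T, 6:T. ✓
3: successors {1, 2, 6}; []~p | p there: 1:T, 2:T, 6:T. ✓
4: successors {2, 5}; []~p | p there: 2:T, 5:T. ✓
5: successors {2, 3, 4}; []~p | p there: 2:T, 3:F, 4:T. ✗
6: successors {5}; []~p | p there: 5:T. ✓
— 5 worlds.
For [][]p | p:
1: [][]p is F, p is T. ✓
2: [][]p is F, p is F. ✗
3: [][]p is F, p is F. ✗
4: [][]p is F, p is F. ✗
5: [][]p is F, p is F. ✗
6: [][]p is F, p is F. ✗
— 1 world.

5 and 1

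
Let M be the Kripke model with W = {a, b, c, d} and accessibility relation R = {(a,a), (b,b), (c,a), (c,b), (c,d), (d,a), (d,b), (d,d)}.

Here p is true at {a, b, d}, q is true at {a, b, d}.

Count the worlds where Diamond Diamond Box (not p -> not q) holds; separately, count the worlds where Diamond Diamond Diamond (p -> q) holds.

4 and 4

For Diamond Diamond Box (not p -> not q):
a: successors {a}; Diamond Box (not p -> not q) there: a:T. ✓
b: successors {b}; Diamond Box (not p -> not q) there: b:T. ✓
c: successors {a, b, d}; Diamond Box (not p -> not q) there: a:T, b:T, d:T. ✓
d: successors {a, b, d}; Diamond Box (not p -> not q) there: a:T, b:T, d:T. ✓
— 4 worlds.
For Diamond Diamond Diamond (p -> q):
a: successors {a}; Diamond Diamond (p -> q) there: a:T. ✓
b: successors {b}; Diamond Diamond (p -> q) there: b:T. ✓
c: successors {a, b, d}; Diamond Diamond (p -> q) there: a:T, b:T, d:T. ✓
d: successors {a, b, d}; Diamond Diamond (p -> q) there: a:T, b:T, d:T. ✓
— 4 worlds.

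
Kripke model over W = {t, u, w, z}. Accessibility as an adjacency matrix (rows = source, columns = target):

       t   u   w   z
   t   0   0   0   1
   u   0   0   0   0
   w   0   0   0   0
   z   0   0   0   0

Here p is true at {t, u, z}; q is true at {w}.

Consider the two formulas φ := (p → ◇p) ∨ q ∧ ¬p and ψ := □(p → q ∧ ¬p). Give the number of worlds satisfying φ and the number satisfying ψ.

For (p → ◇p) ∨ q ∧ ¬p:
t: p → ◇p is T, q ∧ ¬p is F. ✓
u: p → ◇p is F, q ∧ ¬p is F. ✗
w: p → ◇p is T, q ∧ ¬p is T. ✓
z: p → ◇p is F, q ∧ ¬p is F. ✗
— 2 worlds.
For □(p → q ∧ ¬p):
t: successors {z}; p → q ∧ ¬p there: z:F. ✗
u: no successors, so □(p → q ∧ ¬p) holds vacuously. ✓
w: no successors, so □(p → q ∧ ¬p) holds vacuously. ✓
z: no successors, so □(p → q ∧ ¬p) holds vacuously. ✓
— 3 worlds.

2 and 3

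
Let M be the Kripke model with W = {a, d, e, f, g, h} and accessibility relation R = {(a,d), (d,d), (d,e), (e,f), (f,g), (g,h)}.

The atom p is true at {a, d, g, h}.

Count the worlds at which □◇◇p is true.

a: successors {d}; ◇◇p there: d:T. ✓
d: successors {d, e}; ◇◇p there: d:T, e:T. ✓
e: successors {f}; ◇◇p there: f:T. ✓
f: successors {g}; ◇◇p there: g:F. ✗
g: successors {h}; ◇◇p there: h:F. ✗
h: no successors, so □◇◇p holds vacuously. ✓
Satisfying worlds: {a, d, e, h}.

4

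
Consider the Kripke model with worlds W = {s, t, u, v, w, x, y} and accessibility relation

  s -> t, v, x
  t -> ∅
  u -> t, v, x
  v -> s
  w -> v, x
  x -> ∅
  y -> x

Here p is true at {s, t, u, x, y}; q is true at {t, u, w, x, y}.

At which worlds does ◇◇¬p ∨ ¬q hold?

s: ◇◇¬p is F, ¬q is T. ✓
t: ◇◇¬p is F, ¬q is F. ✗
u: ◇◇¬p is F, ¬q is F. ✗
v: ◇◇¬p is T, ¬q is T. ✓
w: ◇◇¬p is F, ¬q is F. ✗
x: ◇◇¬p is F, ¬q is F. ✗
y: ◇◇¬p is F, ¬q is F. ✗

{s, v}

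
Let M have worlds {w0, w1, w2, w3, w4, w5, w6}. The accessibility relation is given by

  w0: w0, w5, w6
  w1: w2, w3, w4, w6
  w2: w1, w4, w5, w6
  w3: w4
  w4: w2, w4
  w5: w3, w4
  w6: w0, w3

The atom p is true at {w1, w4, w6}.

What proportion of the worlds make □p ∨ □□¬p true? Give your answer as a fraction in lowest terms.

1/7

w0: □p is F, □□¬p is F. ✗
w1: □p is F, □□¬p is F. ✗
w2: □p is F, □□¬p is F. ✗
w3: □p is T, □□¬p is F. ✓
w4: □p is F, □□¬p is F. ✗
w5: □p is F, □□¬p is F. ✗
w6: □p is F, □□¬p is F. ✗
That's 1 of 7 worlds, so 1/7.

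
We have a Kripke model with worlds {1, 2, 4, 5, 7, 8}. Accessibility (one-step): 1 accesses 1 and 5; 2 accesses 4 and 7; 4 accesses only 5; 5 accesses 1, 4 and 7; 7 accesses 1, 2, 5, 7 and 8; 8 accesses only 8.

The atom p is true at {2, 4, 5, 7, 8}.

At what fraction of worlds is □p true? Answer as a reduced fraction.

1/2

1: successors {1, 5}; p there: 1:F, 5:T. ✗
2: successors {4, 7}; p there: 4:T, 7:T. ✓
4: successors {5}; p there: 5:T. ✓
5: successors {1, 4, 7}; p there: 1:F, 4:T, 7:T. ✗
7: successors {1, 2, 5, 7, 8}; p there: 1:F, 2:T, 5:T, 7:T, 8:T. ✗
8: successors {8}; p there: 8:T. ✓
That's 3 of 6 worlds, so 3/6 = 1/2.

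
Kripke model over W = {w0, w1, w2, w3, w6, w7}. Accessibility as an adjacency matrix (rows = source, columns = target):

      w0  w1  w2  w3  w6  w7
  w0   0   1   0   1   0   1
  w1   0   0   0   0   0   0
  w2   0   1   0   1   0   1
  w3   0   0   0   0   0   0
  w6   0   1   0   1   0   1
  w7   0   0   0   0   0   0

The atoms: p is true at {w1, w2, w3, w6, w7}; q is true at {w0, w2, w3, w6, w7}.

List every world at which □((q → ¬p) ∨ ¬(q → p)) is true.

{w1, w3, w7}

w0: successors {w1, w3, w7}; (q → ¬p) ∨ ¬(q → p) there: w1:T, w3:F, w7:F. ✗
w1: no successors, so □((q → ¬p) ∨ ¬(q → p)) holds vacuously. ✓
w2: successors {w1, w3, w7}; (q → ¬p) ∨ ¬(q → p) there: w1:T, w3:F, w7:F. ✗
w3: no successors, so □((q → ¬p) ∨ ¬(q → p)) holds vacuously. ✓
w6: successors {w1, w3, w7}; (q → ¬p) ∨ ¬(q → p) there: w1:T, w3:F, w7:F. ✗
w7: no successors, so □((q → ¬p) ∨ ¬(q → p)) holds vacuously. ✓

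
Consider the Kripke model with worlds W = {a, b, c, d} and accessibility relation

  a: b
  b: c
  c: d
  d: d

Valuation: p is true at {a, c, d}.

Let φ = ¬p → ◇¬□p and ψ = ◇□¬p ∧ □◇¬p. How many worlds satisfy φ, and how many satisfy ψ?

For ¬p → ◇¬□p:
a: ¬p is F, ◇¬□p is F. ✓
b: ¬p is T, ◇¬□p is F. ✗
c: ¬p is F, ◇¬□p is F. ✓
d: ¬p is F, ◇¬□p is F. ✓
— 3 worlds.
For ◇□¬p ∧ □◇¬p:
a: ◇□¬p is F, □◇¬p is F. ✗
b: ◇□¬p is F, □◇¬p is F. ✗
c: ◇□¬p is F, □◇¬p is F. ✗
d: ◇□¬p is F, □◇¬p is F. ✗
— 0 worlds.

3 and 0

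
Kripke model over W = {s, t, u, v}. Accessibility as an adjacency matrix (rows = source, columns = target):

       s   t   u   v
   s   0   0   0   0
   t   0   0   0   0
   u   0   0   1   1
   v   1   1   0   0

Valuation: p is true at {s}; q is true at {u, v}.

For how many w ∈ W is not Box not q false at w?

3

s: Box not q is T. ✗
t: Box not q is T. ✗
u: Box not q is F. ✓
v: Box not q is T. ✗
Satisfying worlds: {u}.
So not Box not q fails at the other 3 worlds.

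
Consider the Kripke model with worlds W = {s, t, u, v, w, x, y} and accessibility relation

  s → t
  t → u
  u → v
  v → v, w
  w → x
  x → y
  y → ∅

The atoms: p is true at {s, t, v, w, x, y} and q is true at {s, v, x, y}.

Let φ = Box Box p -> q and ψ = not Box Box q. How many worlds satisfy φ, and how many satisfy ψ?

4 and 3

For Box Box p -> q:
s: Box Box p is F, q is T. ✓
t: Box Box p is T, q is F. ✗
u: Box Box p is T, q is F. ✗
v: Box Box p is T, q is T. ✓
w: Box Box p is T, q is F. ✗
x: Box Box p is T, q is T. ✓
y: Box Box p is T, q is T. ✓
— 4 worlds.
For not Box Box q:
s: Box Box q is F. ✓
t: Box Box q is T. ✗
u: Box Box q is F. ✓
v: Box Box q is F. ✓
w: Box Box q is T. ✗
x: Box Box q is T. ✗
y: Box Box q is T. ✗
— 3 worlds.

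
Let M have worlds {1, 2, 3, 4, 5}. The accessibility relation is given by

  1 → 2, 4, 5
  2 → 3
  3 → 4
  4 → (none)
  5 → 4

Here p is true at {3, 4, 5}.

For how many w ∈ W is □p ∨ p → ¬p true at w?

2

1: □p ∨ p is F, ¬p is T. ✓
2: □p ∨ p is T, ¬p is T. ✓
3: □p ∨ p is T, ¬p is F. ✗
4: □p ∨ p is T, ¬p is F. ✗
5: □p ∨ p is T, ¬p is F. ✗
Satisfying worlds: {1, 2}.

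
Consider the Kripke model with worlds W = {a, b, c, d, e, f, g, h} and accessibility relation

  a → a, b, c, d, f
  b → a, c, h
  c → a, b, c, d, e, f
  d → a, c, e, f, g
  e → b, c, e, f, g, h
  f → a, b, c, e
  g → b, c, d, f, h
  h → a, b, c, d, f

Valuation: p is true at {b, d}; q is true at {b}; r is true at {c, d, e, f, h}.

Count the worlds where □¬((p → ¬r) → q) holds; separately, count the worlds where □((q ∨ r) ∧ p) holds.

For □¬((p → ¬r) → q):
a: successors {a, b, c, d, f}; ¬((p → ¬r) → q) there: a:T, b:F, c:T, d:F, f:T. ✗
b: successors {a, c, h}; ¬((p → ¬r) → q) there: a:T, c:T, h:T. ✓
c: successors {a, b, c, d, e, f}; ¬((p → ¬r) → q) there: a:T, b:F, c:T, d:F, e:T, f:T. ✗
d: successors {a, c, e, f, g}; ¬((p → ¬r) → q) there: a:T, c:T, e:T, f:T, g:T. ✓
e: successors {b, c, e, f, g, h}; ¬((p → ¬r) → q) there: b:F, c:T, e:T, f:T, g:T, h:T. ✗
f: successors {a, b, c, e}; ¬((p → ¬r) → q) there: a:T, b:F, c:T, e:T. ✗
g: successors {b, c, d, f, h}; ¬((p → ¬r) → q) there: b:F, c:T, d:F, f:T, h:T. ✗
h: successors {a, b, c, d, f}; ¬((p → ¬r) → q) there: a:T, b:F, c:T, d:F, f:T. ✗
— 2 worlds.
For □((q ∨ r) ∧ p):
a: successors {a, b, c, d, f}; (q ∨ r) ∧ p there: a:F, b:T, c:F, d:T, f:F. ✗
b: successors {a, c, h}; (q ∨ r) ∧ p there: a:F, c:F, h:F. ✗
c: successors {a, b, c, d, e, f}; (q ∨ r) ∧ p there: a:F, b:T, c:F, d:T, e:F, f:F. ✗
d: successors {a, c, e, f, g}; (q ∨ r) ∧ p there: a:F, c:F, e:F, f:F, g:F. ✗
e: successors {b, c, e, f, g, h}; (q ∨ r) ∧ p there: b:T, c:F, e:F, f:F, g:F, h:F. ✗
f: successors {a, b, c, e}; (q ∨ r) ∧ p there: a:F, b:T, c:F, e:F. ✗
g: successors {b, c, d, f, h}; (q ∨ r) ∧ p there: b:T, c:F, d:T, f:F, h:F. ✗
h: successors {a, b, c, d, f}; (q ∨ r) ∧ p there: a:F, b:T, c:F, d:T, f:F. ✗
— 0 worlds.

2 and 0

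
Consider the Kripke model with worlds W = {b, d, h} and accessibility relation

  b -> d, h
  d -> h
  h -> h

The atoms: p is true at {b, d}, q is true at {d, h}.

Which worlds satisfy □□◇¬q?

∅

b: successors {d, h}; □◇¬q there: d:F, h:F. ✗
d: successors {h}; □◇¬q there: h:F. ✗
h: successors {h}; □◇¬q there: h:F. ✗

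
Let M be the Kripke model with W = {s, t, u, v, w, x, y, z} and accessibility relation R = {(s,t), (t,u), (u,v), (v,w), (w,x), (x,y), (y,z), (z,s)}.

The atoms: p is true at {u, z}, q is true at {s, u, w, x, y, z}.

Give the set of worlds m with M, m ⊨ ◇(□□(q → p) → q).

s: successors {t}; □□(q → p) → q there: t:F. ✗
t: successors {u}; □□(q → p) → q there: u:T. ✓
u: successors {v}; □□(q → p) → q there: v:T. ✓
v: successors {w}; □□(q → p) → q there: w:T. ✓
w: successors {x}; □□(q → p) → q there: x:T. ✓
x: successors {y}; □□(q → p) → q there: y:T. ✓
y: successors {z}; □□(q → p) → q there: z:T. ✓
z: successors {s}; □□(q → p) → q there: s:T. ✓

{t, u, v, w, x, y, z}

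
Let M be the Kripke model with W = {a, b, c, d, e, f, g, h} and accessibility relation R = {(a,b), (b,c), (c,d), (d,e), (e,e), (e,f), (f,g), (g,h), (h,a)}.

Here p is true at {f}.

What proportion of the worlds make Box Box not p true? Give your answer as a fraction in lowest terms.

a: successors {b}; Box not p there: b:T. ✓
b: successors {c}; Box not p there: c:T. ✓
c: successors {d}; Box not p there: d:T. ✓
d: successors {e}; Box not p there: e:F. ✗
e: successors {e, f}; Box not p there: e:F, f:T. ✗
f: successors {g}; Box not p there: g:T. ✓
g: successors {h}; Box not p there: h:T. ✓
h: successors {a}; Box not p there: a:T. ✓
That's 6 of 8 worlds, so 6/8 = 3/4.

3/4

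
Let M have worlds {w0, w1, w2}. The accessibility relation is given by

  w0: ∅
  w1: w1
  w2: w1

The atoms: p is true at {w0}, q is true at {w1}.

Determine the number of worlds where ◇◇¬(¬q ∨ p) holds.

w0: no successors, so ◇◇¬(¬q ∨ p) fails. ✗
w1: successors {w1}; ◇¬(¬q ∨ p) there: w1:T. ✓
w2: successors {w1}; ◇¬(¬q ∨ p) there: w1:T. ✓
Satisfying worlds: {w1, w2}.

2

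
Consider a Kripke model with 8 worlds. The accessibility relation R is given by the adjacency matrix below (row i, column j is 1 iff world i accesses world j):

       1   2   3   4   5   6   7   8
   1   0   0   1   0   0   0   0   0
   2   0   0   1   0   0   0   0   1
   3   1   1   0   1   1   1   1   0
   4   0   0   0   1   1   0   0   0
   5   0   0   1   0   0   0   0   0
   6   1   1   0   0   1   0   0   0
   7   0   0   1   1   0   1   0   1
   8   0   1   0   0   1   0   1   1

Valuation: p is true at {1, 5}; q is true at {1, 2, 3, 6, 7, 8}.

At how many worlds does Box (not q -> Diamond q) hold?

5

1: successors {3}; not q -> Diamond q there: 3:T. ✓
2: successors {3, 8}; not q -> Diamond q there: 3:T, 8:T. ✓
3: successors {1, 2, 4, 5, 6, 7}; not q -> Diamond q there: 1:T, 2:T, 4:F, 5:T, 6:T, 7:T. ✗
4: successors {4, 5}; not q -> Diamond q there: 4:F, 5:T. ✗
5: successors {3}; not q -> Diamond q there: 3:T. ✓
6: successors {1, 2, 5}; not q -> Diamond q there: 1:T, 2:T, 5:T. ✓
7: successors {3, 4, 6, 8}; not q -> Diamond q there: 3:T, 4:F, 6:T, 8:T. ✗
8: successors {2, 5, 7, 8}; not q -> Diamond q there: 2:T, 5:T, 7:T, 8:T. ✓
Satisfying worlds: {1, 2, 5, 6, 8}.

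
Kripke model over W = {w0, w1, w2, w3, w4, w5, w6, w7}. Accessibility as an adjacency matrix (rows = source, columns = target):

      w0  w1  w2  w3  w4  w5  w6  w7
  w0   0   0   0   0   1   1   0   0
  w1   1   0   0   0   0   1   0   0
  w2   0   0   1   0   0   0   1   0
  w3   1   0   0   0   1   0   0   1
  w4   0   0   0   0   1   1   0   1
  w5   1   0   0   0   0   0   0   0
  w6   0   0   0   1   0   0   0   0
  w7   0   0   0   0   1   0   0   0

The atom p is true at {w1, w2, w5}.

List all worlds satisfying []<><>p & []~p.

w0: []<><>p is T, []~p is F. ✗
w1: []<><>p is T, []~p is F. ✗
w2: []<><>p is F, []~p is F. ✗
w3: []<><>p is T, []~p is T. ✓
w4: []<><>p is T, []~p is F. ✗
w5: []<><>p is T, []~p is T. ✓
w6: []<><>p is T, []~p is T. ✓
w7: []<><>p is T, []~p is T. ✓

{w3, w5, w6, w7}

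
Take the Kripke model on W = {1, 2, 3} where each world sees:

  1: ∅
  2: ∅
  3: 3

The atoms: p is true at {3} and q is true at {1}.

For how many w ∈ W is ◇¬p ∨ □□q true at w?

1: ◇¬p is F, □□q is T. ✓
2: ◇¬p is F, □□q is T. ✓
3: ◇¬p is F, □□q is F. ✗
Satisfying worlds: {1, 2}.

2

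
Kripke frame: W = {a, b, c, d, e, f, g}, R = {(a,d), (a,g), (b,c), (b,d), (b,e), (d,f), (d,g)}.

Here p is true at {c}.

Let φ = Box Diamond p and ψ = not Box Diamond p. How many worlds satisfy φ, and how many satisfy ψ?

For Box Diamond p:
a: successors {d, g}; Diamond p there: d:F, g:F. ✗
b: successors {c, d, e}; Diamond p there: c:F, d:F, e:F. ✗
c: no successors, so Box Diamond p holds vacuously. ✓
d: successors {f, g}; Diamond p there: f:F, g:F. ✗
e: no successors, so Box Diamond p holds vacuously. ✓
f: no successors, so Box Diamond p holds vacuously. ✓
g: no successors, so Box Diamond p holds vacuously. ✓
— 4 worlds.
For not Box Diamond p:
a: Box Diamond p is F. ✓
b: Box Diamond p is F. ✓
c: Box Diamond p is T. ✗
d: Box Diamond p is F. ✓
e: Box Diamond p is T. ✗
f: Box Diamond p is T. ✗
g: Box Diamond p is T. ✗
— 3 worlds.

4 and 3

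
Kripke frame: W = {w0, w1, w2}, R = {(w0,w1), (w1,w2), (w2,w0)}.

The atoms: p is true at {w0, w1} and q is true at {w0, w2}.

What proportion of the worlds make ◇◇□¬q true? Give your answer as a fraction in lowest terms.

w0: successors {w1}; ◇□¬q there: w1:F. ✗
w1: successors {w2}; ◇□¬q there: w2:T. ✓
w2: successors {w0}; ◇□¬q there: w0:F. ✗
That's 1 of 3 worlds, so 1/3.

1/3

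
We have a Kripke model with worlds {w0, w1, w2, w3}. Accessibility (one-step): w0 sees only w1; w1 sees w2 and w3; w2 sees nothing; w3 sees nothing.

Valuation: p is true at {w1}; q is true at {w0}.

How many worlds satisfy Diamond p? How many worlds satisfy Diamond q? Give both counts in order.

1 and 0

For Diamond p:
w0: successors {w1}; p there: w1:T. ✓
w1: successors {w2, w3}; p there: w2:F, w3:F. ✗
w2: no successors, so Diamond p fails. ✗
w3: no successors, so Diamond p fails. ✗
— 1 world.
For Diamond q:
w0: successors {w1}; q there: w1:F. ✗
w1: successors {w2, w3}; q there: w2:F, w3:F. ✗
w2: no successors, so Diamond q fails. ✗
w3: no successors, so Diamond q fails. ✗
— 0 worlds.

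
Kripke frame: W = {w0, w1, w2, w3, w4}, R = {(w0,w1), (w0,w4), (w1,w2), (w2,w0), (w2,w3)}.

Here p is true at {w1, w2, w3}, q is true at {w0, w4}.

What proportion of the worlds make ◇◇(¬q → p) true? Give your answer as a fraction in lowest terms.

w0: successors {w1, w4}; ◇(¬q → p) there: w1:T, w4:F. ✓
w1: successors {w2}; ◇(¬q → p) there: w2:T. ✓
w2: successors {w0, w3}; ◇(¬q → p) there: w0:T, w3:F. ✓
w3: no successors, so ◇◇(¬q → p) fails. ✗
w4: no successors, so ◇◇(¬q → p) fails. ✗
That's 3 of 5 worlds, so 3/5.

3/5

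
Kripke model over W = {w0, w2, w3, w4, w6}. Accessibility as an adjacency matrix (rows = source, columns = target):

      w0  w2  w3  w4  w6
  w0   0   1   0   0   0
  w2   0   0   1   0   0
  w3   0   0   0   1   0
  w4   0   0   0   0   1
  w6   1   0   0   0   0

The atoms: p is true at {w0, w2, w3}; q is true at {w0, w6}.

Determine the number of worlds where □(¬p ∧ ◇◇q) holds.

w0: successors {w2}; ¬p ∧ ◇◇q there: w2:F. ✗
w2: successors {w3}; ¬p ∧ ◇◇q there: w3:F. ✗
w3: successors {w4}; ¬p ∧ ◇◇q there: w4:T. ✓
w4: successors {w6}; ¬p ∧ ◇◇q there: w6:F. ✗
w6: successors {w0}; ¬p ∧ ◇◇q there: w0:F. ✗
Satisfying worlds: {w3}.

1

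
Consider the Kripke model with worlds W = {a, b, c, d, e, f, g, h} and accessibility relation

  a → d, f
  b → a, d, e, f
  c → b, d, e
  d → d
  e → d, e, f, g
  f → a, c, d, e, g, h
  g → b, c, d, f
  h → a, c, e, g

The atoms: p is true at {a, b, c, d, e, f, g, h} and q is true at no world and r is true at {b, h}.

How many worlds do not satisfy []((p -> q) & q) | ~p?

a: []((p -> q) & q) is F, ~p is F. ✗
b: []((p -> q) & q) is F, ~p is F. ✗
c: []((p -> q) & q) is F, ~p is F. ✗
d: []((p -> q) & q) is F, ~p is F. ✗
e: []((p -> q) & q) is F, ~p is F. ✗
f: []((p -> q) & q) is F, ~p is F. ✗
g: []((p -> q) & q) is F, ~p is F. ✗
h: []((p -> q) & q) is F, ~p is F. ✗
Satisfying worlds: ∅.
So []((p -> q) & q) | ~p fails at the other 8 worlds.

8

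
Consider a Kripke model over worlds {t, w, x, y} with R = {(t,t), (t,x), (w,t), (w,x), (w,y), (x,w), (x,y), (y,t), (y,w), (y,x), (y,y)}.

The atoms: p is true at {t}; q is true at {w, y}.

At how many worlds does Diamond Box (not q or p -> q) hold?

3

t: successors {t, x}; Box (not q or p -> q) there: t:F, x:T. ✓
w: successors {t, x, y}; Box (not q or p -> q) there: t:F, x:T, y:F. ✓
x: successors {w, y}; Box (not q or p -> q) there: w:F, y:F. ✗
y: successors {t, w, x, y}; Box (not q or p -> q) there: t:F, w:F, x:T, y:F. ✓
Satisfying worlds: {t, w, y}.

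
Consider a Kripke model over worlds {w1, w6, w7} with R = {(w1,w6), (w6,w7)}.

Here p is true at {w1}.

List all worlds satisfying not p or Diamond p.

{w6, w7}

w1: not p is F, Diamond p is F. ✗
w6: not p is T, Diamond p is F. ✓
w7: not p is T, Diamond p is F. ✓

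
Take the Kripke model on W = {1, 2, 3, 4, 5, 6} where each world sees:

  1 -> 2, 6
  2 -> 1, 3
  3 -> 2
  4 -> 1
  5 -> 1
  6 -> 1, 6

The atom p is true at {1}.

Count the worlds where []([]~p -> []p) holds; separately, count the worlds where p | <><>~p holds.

2 and 6

For []([]~p -> []p):
1: successors {2, 6}; []~p -> []p there: 2:T, 6:T. ✓
2: successors {1, 3}; []~p -> []p there: 1:F, 3:F. ✗
3: successors {2}; []~p -> []p there: 2:T. ✓
4: successors {1}; []~p -> []p there: 1:F. ✗
5: successors {1}; []~p -> []p there: 1:F. ✗
6: successors {1, 6}; []~p -> []p there: 1:F, 6:T. ✗
— 2 worlds.
For p | <><>~p:
1: p is T, <><>~p is T. ✓
2: p is F, <><>~p is T. ✓
3: p is F, <><>~p is T. ✓
4: p is F, <><>~p is T. ✓
5: p is F, <><>~p is T. ✓
6: p is F, <><>~p is T. ✓
— 6 worlds.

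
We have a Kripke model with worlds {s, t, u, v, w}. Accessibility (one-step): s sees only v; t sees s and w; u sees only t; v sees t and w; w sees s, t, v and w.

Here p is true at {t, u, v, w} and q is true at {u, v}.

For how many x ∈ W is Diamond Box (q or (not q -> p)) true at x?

3

s: successors {v}; Box (q or (not q -> p)) there: v:T. ✓
t: successors {s, w}; Box (q or (not q -> p)) there: s:T, w:F. ✓
u: successors {t}; Box (q or (not q -> p)) there: t:F. ✗
v: successors {t, w}; Box (q or (not q -> p)) there: t:F, w:F. ✗
w: successors {s, t, v, w}; Box (q or (not q -> p)) there: s:T, t:F, v:T, w:F. ✓
Satisfying worlds: {s, t, w}.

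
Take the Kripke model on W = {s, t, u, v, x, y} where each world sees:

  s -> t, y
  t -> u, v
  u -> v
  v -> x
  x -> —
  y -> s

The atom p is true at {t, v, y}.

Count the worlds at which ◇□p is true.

3

s: successors {t, y}; □p there: t:F, y:F. ✗
t: successors {u, v}; □p there: u:T, v:F. ✓
u: successors {v}; □p there: v:F. ✗
v: successors {x}; □p there: x:T. ✓
x: no successors, so ◇□p fails. ✗
y: successors {s}; □p there: s:T. ✓
Satisfying worlds: {t, v, y}.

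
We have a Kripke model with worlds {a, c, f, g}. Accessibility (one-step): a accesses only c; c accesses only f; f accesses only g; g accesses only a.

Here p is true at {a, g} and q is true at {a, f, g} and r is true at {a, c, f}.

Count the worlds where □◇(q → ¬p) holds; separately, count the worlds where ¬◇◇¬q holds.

For □◇(q → ¬p):
a: successors {c}; ◇(q → ¬p) there: c:T. ✓
c: successors {f}; ◇(q → ¬p) there: f:F. ✗
f: successors {g}; ◇(q → ¬p) there: g:F. ✗
g: successors {a}; ◇(q → ¬p) there: a:T. ✓
— 2 worlds.
For ¬◇◇¬q:
a: ◇◇¬q is F. ✓
c: ◇◇¬q is F. ✓
f: ◇◇¬q is F. ✓
g: ◇◇¬q is T. ✗
— 3 worlds.

2 and 3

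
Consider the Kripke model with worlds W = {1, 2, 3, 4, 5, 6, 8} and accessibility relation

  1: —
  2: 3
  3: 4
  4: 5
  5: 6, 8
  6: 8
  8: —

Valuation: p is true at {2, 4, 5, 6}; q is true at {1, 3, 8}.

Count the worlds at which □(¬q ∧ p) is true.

4

1: no successors, so □(¬q ∧ p) holds vacuously. ✓
2: successors {3}; ¬q ∧ p there: 3:F. ✗
3: successors {4}; ¬q ∧ p there: 4:T. ✓
4: successors {5}; ¬q ∧ p there: 5:T. ✓
5: successors {6, 8}; ¬q ∧ p there: 6:T, 8:F. ✗
6: successors {8}; ¬q ∧ p there: 8:F. ✗
8: no successors, so □(¬q ∧ p) holds vacuously. ✓
Satisfying worlds: {1, 3, 4, 8}.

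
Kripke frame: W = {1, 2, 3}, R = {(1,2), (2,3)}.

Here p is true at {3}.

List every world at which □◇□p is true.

{1, 3}

1: successors {2}; ◇□p there: 2:T. ✓
2: successors {3}; ◇□p there: 3:F. ✗
3: no successors, so □◇□p holds vacuously. ✓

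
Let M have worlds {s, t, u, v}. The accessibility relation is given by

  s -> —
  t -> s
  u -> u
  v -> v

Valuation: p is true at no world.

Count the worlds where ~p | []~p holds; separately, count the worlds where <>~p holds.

For ~p | []~p:
s: ~p is T, []~p is T. ✓
t: ~p is T, []~p is T. ✓
u: ~p is T, []~p is T. ✓
v: ~p is T, []~p is T. ✓
— 4 worlds.
For <>~p:
s: no successors, so <>~p fails. ✗
t: successors {s}; ~p there: s:T. ✓
u: successors {u}; ~p there: u:T. ✓
v: successors {v}; ~p there: v:T. ✓
— 3 worlds.

4 and 3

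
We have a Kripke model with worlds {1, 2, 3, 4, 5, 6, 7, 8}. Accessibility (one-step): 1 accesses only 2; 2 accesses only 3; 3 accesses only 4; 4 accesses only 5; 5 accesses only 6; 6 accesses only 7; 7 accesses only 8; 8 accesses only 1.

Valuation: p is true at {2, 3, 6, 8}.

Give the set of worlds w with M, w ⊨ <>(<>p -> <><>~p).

1: successors {2}; <>p -> <><>~p there: 2:T. ✓
2: successors {3}; <>p -> <><>~p there: 3:T. ✓
3: successors {4}; <>p -> <><>~p there: 4:T. ✓
4: successors {5}; <>p -> <><>~p there: 5:T. ✓
5: successors {6}; <>p -> <><>~p there: 6:T. ✓
6: successors {7}; <>p -> <><>~p there: 7:T. ✓
7: successors {8}; <>p -> <><>~p there: 8:T. ✓
8: successors {1}; <>p -> <><>~p there: 1:F. ✗

{1, 2, 3, 4, 5, 6, 7}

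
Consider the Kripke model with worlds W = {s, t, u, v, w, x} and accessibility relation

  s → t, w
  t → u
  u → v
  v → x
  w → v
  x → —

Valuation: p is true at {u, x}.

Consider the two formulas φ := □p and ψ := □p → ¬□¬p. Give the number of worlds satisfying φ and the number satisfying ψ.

3 and 5

For □p:
s: successors {t, w}; p there: t:F, w:F. ✗
t: successors {u}; p there: u:T. ✓
u: successors {v}; p there: v:F. ✗
v: successors {x}; p there: x:T. ✓
w: successors {v}; p there: v:F. ✗
x: no successors, so □p holds vacuously. ✓
— 3 worlds.
For □p → ¬□¬p:
s: □p is F, ¬□¬p is F. ✓
t: □p is T, ¬□¬p is T. ✓
u: □p is F, ¬□¬p is F. ✓
v: □p is T, ¬□¬p is T. ✓
w: □p is F, ¬□¬p is F. ✓
x: □p is T, ¬□¬p is F. ✗
— 5 worlds.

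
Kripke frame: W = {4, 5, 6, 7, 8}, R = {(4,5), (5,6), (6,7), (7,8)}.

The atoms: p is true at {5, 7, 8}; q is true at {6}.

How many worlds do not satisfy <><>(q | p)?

2

4: successors {5}; <>(q | p) there: 5:T. ✓
5: successors {6}; <>(q | p) there: 6:T. ✓
6: successors {7}; <>(q | p) there: 7:T. ✓
7: successors {8}; <>(q | p) there: 8:F. ✗
8: no successors, so <><>(q | p) fails. ✗
Satisfying worlds: {4, 5, 6}.
So <><>(q | p) fails at the other 2 worlds.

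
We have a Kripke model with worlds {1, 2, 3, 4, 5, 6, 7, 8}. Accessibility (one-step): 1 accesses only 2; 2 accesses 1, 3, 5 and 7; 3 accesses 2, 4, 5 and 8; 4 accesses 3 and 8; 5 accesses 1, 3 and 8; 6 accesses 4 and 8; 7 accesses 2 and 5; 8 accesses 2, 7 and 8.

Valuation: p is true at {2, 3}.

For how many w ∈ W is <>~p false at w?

1: successors {2}; ~p there: 2:F. ✗
2: successors {1, 3, 5, 7}; ~p there: 1:T, 3:F, 5:T, 7:T. ✓
3: successors {2, 4, 5, 8}; ~p there: 2:F, 4:T, 5:T, 8:T. ✓
4: successors {3, 8}; ~p there: 3:F, 8:T. ✓
5: successors {1, 3, 8}; ~p there: 1:T, 3:F, 8:T. ✓
6: successors {4, 8}; ~p there: 4:T, 8:T. ✓
7: successors {2, 5}; ~p there: 2:F, 5:T. ✓
8: successors {2, 7, 8}; ~p there: 2:F, 7:T, 8:T. ✓
Satisfying worlds: {2, 3, 4, 5, 6, 7, 8}.
So <>~p fails at the other 1 world.

1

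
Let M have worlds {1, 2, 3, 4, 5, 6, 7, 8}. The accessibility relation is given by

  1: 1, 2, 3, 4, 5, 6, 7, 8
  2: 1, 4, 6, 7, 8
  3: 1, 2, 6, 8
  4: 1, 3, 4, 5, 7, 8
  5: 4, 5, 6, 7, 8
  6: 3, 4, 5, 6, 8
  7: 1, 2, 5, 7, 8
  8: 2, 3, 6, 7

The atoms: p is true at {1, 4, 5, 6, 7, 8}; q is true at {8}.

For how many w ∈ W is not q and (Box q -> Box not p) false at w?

1

1: not q is T, Box q -> Box not p is T. ✓
2: not q is T, Box q -> Box not p is T. ✓
3: not q is T, Box q -> Box not p is T. ✓
4: not q is T, Box q -> Box not p is T. ✓
5: not q is T, Box q -> Box not p is T. ✓
6: not q is T, Box q -> Box not p is T. ✓
7: not q is T, Box q -> Box not p is T. ✓
8: not q is F, Box q -> Box not p is T. ✗
Satisfying worlds: {1, 2, 3, 4, 5, 6, 7}.
So not q and (Box q -> Box not p) fails at the other 1 world.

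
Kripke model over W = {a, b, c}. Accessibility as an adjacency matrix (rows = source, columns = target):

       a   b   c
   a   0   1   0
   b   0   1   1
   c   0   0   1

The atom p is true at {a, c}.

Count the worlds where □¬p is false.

2

a: successors {b}; ¬p there: b:T. ✓
b: successors {b, c}; ¬p there: b:T, c:F. ✗
c: successors {c}; ¬p there: c:F. ✗
Satisfying worlds: {a}.
So □¬p fails at the other 2 worlds.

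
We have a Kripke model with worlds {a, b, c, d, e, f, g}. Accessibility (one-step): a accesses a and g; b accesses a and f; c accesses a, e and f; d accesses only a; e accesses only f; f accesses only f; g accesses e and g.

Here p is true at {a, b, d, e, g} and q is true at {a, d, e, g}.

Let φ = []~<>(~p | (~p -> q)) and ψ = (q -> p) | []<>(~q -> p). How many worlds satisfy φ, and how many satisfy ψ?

0 and 7

For []~<>(~p | (~p -> q)):
a: successors {a, g}; ~<>(~p | (~p -> q)) there: a:F, g:F. ✗
b: successors {a, f}; ~<>(~p | (~p -> q)) there: a:F, f:F. ✗
c: successors {a, e, f}; ~<>(~p | (~p -> q)) there: a:F, e:F, f:F. ✗
d: successors {a}; ~<>(~p | (~p -> q)) there: a:F. ✗
e: successors {f}; ~<>(~p | (~p -> q)) there: f:F. ✗
f: successors {f}; ~<>(~p | (~p -> q)) there: f:F. ✗
g: successors {e, g}; ~<>(~p | (~p -> q)) there: e:F, g:F. ✗
— 0 worlds.
For (q -> p) | []<>(~q -> p):
a: q -> p is T, []<>(~q -> p) is T. ✓
b: q -> p is T, []<>(~q -> p) is F. ✓
c: q -> p is T, []<>(~q -> p) is F. ✓
d: q -> p is T, []<>(~q -> p) is T. ✓
e: q -> p is T, []<>(~q -> p) is F. ✓
f: q -> p is T, []<>(~q -> p) is F. ✓
g: q -> p is T, []<>(~q -> p) is F. ✓
— 7 worlds.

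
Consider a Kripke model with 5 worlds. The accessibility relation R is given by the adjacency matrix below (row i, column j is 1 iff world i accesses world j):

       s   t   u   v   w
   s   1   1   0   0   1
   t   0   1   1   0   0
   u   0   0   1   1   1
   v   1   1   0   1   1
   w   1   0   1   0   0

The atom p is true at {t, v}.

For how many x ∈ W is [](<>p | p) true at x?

2

s: successors {s, t, w}; <>p | p there: s:T, t:T, w:F. ✗
t: successors {t, u}; <>p | p there: t:T, u:T. ✓
u: successors {u, v, w}; <>p | p there: u:T, v:T, w:F. ✗
v: successors {s, t, v, w}; <>p | p there: s:T, t:T, v:T, w:F. ✗
w: successors {s, u}; <>p | p there: s:T, u:T. ✓
Satisfying worlds: {t, w}.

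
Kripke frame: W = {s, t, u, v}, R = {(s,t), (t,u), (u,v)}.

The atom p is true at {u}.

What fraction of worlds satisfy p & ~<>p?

s: p is F, ~<>p is T. ✗
t: p is F, ~<>p is F. ✗
u: p is T, ~<>p is T. ✓
v: p is F, ~<>p is T. ✗
That's 1 of 4 worlds, so 1/4.

1/4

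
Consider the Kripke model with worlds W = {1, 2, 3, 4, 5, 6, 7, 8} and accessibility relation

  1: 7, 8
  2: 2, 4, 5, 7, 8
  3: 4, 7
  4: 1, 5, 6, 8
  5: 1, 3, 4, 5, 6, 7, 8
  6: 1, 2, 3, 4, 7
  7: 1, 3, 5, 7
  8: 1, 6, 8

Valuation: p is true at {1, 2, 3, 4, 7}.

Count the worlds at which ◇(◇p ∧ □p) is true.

5

1: successors {7, 8}; ◇p ∧ □p there: 7:F, 8:F. ✗
2: successors {2, 4, 5, 7, 8}; ◇p ∧ □p there: 2:F, 4:F, 5:F, 7:F, 8:F. ✗
3: successors {4, 7}; ◇p ∧ □p there: 4:F, 7:F. ✗
4: successors {1, 5, 6, 8}; ◇p ∧ □p there: 1:F, 5:F, 6:T, 8:F. ✓
5: successors {1, 3, 4, 5, 6, 7, 8}; ◇p ∧ □p there: 1:F, 3:T, 4:F, 5:F, 6:T, 7:F, 8:F. ✓
6: successors {1, 2, 3, 4, 7}; ◇p ∧ □p there: 1:F, 2:F, 3:T, 4:F, 7:F. ✓
7: successors {1, 3, 5, 7}; ◇p ∧ □p there: 1:F, 3:T, 5:F, 7:F. ✓
8: successors {1, 6, 8}; ◇p ∧ □p there: 1:F, 6:T, 8:F. ✓
Satisfying worlds: {4, 5, 6, 7, 8}.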